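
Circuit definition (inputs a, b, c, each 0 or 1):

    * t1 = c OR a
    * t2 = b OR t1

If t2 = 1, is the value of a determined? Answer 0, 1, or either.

Both values of a occur among assignments with t2 = 1:
  a=0: a=0, b=0, c=1
  a=1: a=1, b=0, c=0

either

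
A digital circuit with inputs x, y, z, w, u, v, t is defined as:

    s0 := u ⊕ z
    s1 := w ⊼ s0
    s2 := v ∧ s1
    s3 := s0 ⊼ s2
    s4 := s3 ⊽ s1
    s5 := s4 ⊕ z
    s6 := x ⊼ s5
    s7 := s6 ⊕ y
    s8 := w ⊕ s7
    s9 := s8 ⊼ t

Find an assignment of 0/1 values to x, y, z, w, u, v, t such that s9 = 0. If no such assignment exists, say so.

s9 = s8 ⊼ t must be 0, so both s8 = 1 and t = 1.
Check with x=0, y=0, z=1, w=0, u=1, v=1, t=1:
s0 = u ⊕ z = 1 ⊕ 1 = 0
s1 = w ⊼ s0 = 0 ⊼ 0 = 1
s2 = v ∧ s1 = 1 ∧ 1 = 1
s3 = s0 ⊼ s2 = 0 ⊼ 1 = 1
s4 = s3 ⊽ s1 = 1 ⊽ 1 = 0
s5 = s4 ⊕ z = 0 ⊕ 1 = 1
s6 = x ⊼ s5 = 0 ⊼ 1 = 1
s7 = s6 ⊕ y = 1 ⊕ 0 = 1
s8 = w ⊕ s7 = 0 ⊕ 1 = 1
s9 = s8 ⊼ t = 1 ⊼ 1 = 0
So s9 = 0 as required.

x=0, y=0, z=1, w=0, u=1, v=1, t=1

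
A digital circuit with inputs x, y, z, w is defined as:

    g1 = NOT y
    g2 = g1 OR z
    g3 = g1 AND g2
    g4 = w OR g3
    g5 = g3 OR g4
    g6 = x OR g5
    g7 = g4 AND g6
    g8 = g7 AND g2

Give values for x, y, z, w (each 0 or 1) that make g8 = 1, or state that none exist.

x=0, y=0, z=0, w=1

Check with x=0, y=0, z=0, w=1:
g1 = NOT y = NOT 0 = 1
g2 = g1 OR z = 1 OR 0 = 1
g3 = g1 AND g2 = 1 AND 1 = 1
g4 = w OR g3 = 1 OR 1 = 1
g5 = g3 OR g4 = 1 OR 1 = 1
g6 = x OR g5 = 0 OR 1 = 1
g7 = g4 AND g6 = 1 AND 1 = 1
g8 = g7 AND g2 = 1 AND 1 = 1
So g8 = 1 as required.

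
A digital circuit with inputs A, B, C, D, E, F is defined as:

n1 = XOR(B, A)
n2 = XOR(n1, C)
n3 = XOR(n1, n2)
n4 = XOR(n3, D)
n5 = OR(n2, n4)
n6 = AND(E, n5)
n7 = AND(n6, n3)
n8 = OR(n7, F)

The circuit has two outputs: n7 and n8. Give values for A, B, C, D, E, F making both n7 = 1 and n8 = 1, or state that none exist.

Check with A=0, B=0, C=1, D=0, E=1, F=0:
n1 = XOR(B, A) = XOR(0, 0) = 0
n2 = XOR(n1, C) = XOR(0, 1) = 1
n3 = XOR(n1, n2) = XOR(0, 1) = 1
n4 = XOR(n3, D) = XOR(1, 0) = 1
n5 = OR(n2, n4) = OR(1, 1) = 1
n6 = AND(E, n5) = AND(1, 1) = 1
n7 = AND(n6, n3) = AND(1, 1) = 1
n8 = OR(n7, F) = OR(1, 0) = 1
So n7 = 1 and n8 = 1.

A=0, B=0, C=1, D=0, E=1, F=0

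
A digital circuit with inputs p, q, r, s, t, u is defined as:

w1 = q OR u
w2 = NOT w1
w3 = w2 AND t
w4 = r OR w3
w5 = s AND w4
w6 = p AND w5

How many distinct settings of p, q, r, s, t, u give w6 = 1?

9

w6 = p AND w5 must be 1, so both p = 1 and w5 = 1.
w5 = s AND w4 must be 1, so both s = 1 and w4 = 1.
Enumerating the 64 input combinations, 9 give w6 = 1 and 55 give w6 = 0.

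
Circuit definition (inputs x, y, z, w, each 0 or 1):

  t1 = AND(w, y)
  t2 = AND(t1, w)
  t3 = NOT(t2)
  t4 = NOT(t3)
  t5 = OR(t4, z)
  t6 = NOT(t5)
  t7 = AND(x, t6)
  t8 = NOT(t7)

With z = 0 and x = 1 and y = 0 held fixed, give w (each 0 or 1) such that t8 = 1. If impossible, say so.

no solution exists

With z = 0 and x = 1 and y = 0 fixed, none of the 2 settings of w give t8 = 1.
For example, with w=1:
t1 = AND(w, y) = AND(1, 0) = 0
t2 = AND(t1, w) = AND(0, 1) = 0
t3 = NOT(t2) = NOT 0 = 1
t4 = NOT(t3) = NOT 1 = 0
t5 = OR(t4, z) = OR(0, 0) = 0
t6 = NOT(t5) = NOT 0 = 1
t7 = AND(x, t6) = AND(1, 1) = 1
t8 = NOT(t7) = NOT 1 = 0
giving t8 = 0 ≠ 1.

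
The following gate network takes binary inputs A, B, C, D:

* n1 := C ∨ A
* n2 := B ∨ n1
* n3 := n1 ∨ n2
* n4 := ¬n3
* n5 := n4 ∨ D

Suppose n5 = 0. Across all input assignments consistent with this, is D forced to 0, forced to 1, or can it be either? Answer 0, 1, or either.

0

n5 = n4 ∨ D must be 0, so both n4 = 0 and D = 0.
n4 = ¬n3 must be 0, so n3 = 1.
n3 = n1 ∨ n2 must be 1, so at least one of n1, n2 is 1.
Every assignment with n5 = 0 has D = 0; there are 7 such assignment(s).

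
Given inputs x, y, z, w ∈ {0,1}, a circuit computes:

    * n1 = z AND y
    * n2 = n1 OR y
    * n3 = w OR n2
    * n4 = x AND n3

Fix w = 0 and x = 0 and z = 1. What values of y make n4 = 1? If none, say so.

With w = 0 and x = 0 and z = 1 fixed, none of the 2 settings of y give n4 = 1.
For example, with y=1:
n1 = z AND y = 1 AND 1 = 1
n2 = n1 OR y = 1 OR 1 = 1
n3 = w OR n2 = 0 OR 1 = 1
n4 = x AND n3 = 0 AND 1 = 0
giving n4 = 0 ≠ 1.

no solution exists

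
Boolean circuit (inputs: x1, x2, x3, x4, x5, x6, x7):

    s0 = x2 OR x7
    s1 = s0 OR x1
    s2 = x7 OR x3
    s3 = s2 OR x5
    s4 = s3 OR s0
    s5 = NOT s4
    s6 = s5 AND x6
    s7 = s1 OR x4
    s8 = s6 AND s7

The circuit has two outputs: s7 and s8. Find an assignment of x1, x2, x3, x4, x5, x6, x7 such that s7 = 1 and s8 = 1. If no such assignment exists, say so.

Check with x1=1, x2=0, x3=0, x4=0, x5=0, x6=1, x7=0:
s0 = x2 OR x7 = 0 OR 0 = 0
s1 = s0 OR x1 = 0 OR 1 = 1
s2 = x7 OR x3 = 0 OR 0 = 0
s3 = s2 OR x5 = 0 OR 0 = 0
s4 = s3 OR s0 = 0 OR 0 = 0
s5 = NOT s4 = NOT 0 = 1
s6 = s5 AND x6 = 1 AND 1 = 1
s7 = s1 OR x4 = 1 OR 0 = 1
s8 = s6 AND s7 = 1 AND 1 = 1
So s7 = 1 and s8 = 1.

x1=1, x2=0, x3=0, x4=0, x5=0, x6=1, x7=0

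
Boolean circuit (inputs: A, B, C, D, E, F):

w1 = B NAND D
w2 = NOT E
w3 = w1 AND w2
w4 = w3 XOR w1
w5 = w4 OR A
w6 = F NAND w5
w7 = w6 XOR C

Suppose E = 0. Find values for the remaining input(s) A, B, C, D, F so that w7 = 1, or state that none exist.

Check with E = 0 and A=1, B=1, C=1, D=1, F=1:
w1 = B NAND D = 1 NAND 1 = 0
w2 = NOT E = NOT 0 = 1
w3 = w1 AND w2 = 0 AND 1 = 0
w4 = w3 XOR w1 = 0 XOR 0 = 0
w5 = w4 OR A = 0 OR 1 = 1
w6 = F NAND w5 = 1 NAND 1 = 0
w7 = w6 XOR C = 0 XOR 1 = 1
So w7 = 1.

A=1, B=1, C=1, D=1, F=1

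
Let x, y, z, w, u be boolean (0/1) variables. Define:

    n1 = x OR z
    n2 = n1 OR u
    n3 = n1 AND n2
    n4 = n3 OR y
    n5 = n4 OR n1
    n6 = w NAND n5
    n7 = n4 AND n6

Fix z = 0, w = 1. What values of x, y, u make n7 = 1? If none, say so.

no solution exists

With z = 0, w = 1 fixed, none of the 8 settings of x, y, u give n7 = 1.
For example, with x=1, y=0, u=0:
n1 = x OR z = 1 OR 0 = 1
n2 = n1 OR u = 1 OR 0 = 1
n3 = n1 AND n2 = 1 AND 1 = 1
n4 = n3 OR y = 1 OR 0 = 1
n5 = n4 OR n1 = 1 OR 1 = 1
n6 = w NAND n5 = 1 NAND 1 = 0
n7 = n4 AND n6 = 1 AND 0 = 0
giving n7 = 0 ≠ 1.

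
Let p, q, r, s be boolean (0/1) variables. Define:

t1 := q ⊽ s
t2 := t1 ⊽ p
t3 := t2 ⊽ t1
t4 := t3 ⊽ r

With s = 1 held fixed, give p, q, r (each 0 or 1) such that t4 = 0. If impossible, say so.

Check with s = 1 and p=1, q=0, r=1:
t1 = q ⊽ s = 0 ⊽ 1 = 0
t2 = t1 ⊽ p = 0 ⊽ 1 = 0
t3 = t2 ⊽ t1 = 0 ⊽ 0 = 1
t4 = t3 ⊽ r = 1 ⊽ 1 = 0
So t4 = 0.

p=1 q=0 r=1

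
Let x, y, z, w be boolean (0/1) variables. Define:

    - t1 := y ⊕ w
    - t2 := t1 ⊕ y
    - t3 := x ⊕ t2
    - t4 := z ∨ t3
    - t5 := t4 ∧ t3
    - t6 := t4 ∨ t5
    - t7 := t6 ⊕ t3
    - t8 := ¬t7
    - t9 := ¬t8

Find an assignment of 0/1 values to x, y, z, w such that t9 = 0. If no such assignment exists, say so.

x=1, y=1, z=1, w=0

t9 = ¬t8 must be 0, so t8 = 1.
Check with x=1, y=1, z=1, w=0:
t1 = y ⊕ w = 1 ⊕ 0 = 1
t2 = t1 ⊕ y = 1 ⊕ 1 = 0
t3 = x ⊕ t2 = 1 ⊕ 0 = 1
t4 = z ∨ t3 = 1 ∨ 1 = 1
t5 = t4 ∧ t3 = 1 ∧ 1 = 1
t6 = t4 ∨ t5 = 1 ∨ 1 = 1
t7 = t6 ⊕ t3 = 1 ⊕ 1 = 0
t8 = ¬t7 = ¬0 = 1
t9 = ¬t8 = ¬1 = 0
So t9 = 0 as required.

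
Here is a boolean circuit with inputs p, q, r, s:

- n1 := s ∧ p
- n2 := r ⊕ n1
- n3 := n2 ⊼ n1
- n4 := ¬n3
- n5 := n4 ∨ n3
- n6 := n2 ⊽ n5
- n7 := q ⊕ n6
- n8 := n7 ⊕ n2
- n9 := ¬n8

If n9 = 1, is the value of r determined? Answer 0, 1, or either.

Both values of r occur among assignments with n9 = 1:
  r=0: p=0, q=0, r=0, s=0
  r=1: p=0, q=1, r=1, s=0

either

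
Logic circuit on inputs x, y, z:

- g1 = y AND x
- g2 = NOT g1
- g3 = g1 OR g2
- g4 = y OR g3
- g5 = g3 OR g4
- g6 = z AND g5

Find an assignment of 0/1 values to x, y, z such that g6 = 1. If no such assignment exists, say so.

x=0, y=1, z=1

Check with x=0, y=1, z=1:
g1 = y AND x = 1 AND 0 = 0
g2 = NOT g1 = NOT 0 = 1
g3 = g1 OR g2 = 0 OR 1 = 1
g4 = y OR g3 = 1 OR 1 = 1
g5 = g3 OR g4 = 1 OR 1 = 1
g6 = z AND g5 = 1 AND 1 = 1
So g6 = 1 as required.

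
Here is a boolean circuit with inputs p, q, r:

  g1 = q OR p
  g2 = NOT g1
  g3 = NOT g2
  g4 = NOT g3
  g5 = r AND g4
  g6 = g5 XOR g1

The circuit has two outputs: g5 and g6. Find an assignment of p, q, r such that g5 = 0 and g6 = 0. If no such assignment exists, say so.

Check with p=0, q=0, r=0:
g1 = q OR p = 0 OR 0 = 0
g2 = NOT g1 = NOT 0 = 1
g3 = NOT g2 = NOT 1 = 0
g4 = NOT g3 = NOT 0 = 1
g5 = r AND g4 = 0 AND 1 = 0
g6 = g5 XOR g1 = 0 XOR 0 = 0
So g5 = 0 and g6 = 0.

p=0, q=0, r=0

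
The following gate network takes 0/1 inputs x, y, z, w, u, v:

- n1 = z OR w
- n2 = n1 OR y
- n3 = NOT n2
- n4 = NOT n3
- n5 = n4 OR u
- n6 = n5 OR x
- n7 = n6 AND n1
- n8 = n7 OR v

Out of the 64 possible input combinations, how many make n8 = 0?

8

n8 = n7 OR v must be 0, so both n7 = 0 and v = 0.
Enumerating the 64 input combinations, 8 give n8 = 0 and 56 give n8 = 1.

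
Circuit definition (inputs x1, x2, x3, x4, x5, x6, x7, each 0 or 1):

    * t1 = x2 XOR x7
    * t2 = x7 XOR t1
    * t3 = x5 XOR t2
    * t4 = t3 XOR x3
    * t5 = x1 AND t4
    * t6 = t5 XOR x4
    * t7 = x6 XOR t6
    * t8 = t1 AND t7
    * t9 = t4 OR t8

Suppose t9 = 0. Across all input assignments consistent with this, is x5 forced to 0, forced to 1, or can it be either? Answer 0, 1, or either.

Both values of x5 occur among assignments with t9 = 0:
  x5=0: x1=0, x2=0, x3=0, x4=0, x5=0, x6=0, x7=0
  x5=1: x1=0, x2=0, x3=1, x4=0, x5=1, x6=0, x7=0

either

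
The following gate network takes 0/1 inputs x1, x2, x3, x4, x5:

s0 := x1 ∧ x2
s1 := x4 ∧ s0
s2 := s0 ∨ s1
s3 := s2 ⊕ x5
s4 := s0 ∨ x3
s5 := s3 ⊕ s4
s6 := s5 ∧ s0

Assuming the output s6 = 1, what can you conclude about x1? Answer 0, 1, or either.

s6 = s5 ∧ s0 must be 1, so both s5 = 1 and s0 = 1.
s5 = s3 ⊕ s4 must be 1, so s3 and s4 differ.
Every assignment with s6 = 1 has x1 = 1; there are 4 such assignment(s).
  x1=1, x2=1, x3=0, x4=0, x5=1
  x1=1, x2=1, x3=0, x4=1, x5=1
  x1=1, x2=1, x3=1, x4=0, x5=1
  x1=1, x2=1, x3=1, x4=1, x5=1

1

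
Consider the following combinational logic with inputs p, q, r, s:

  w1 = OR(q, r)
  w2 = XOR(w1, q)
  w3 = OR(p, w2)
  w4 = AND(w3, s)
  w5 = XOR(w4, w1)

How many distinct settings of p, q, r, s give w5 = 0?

7

w5 = XOR(w4, w1) must be 0, so w4 and w1 are equal.
Enumerating the 16 input combinations, 7 give w5 = 0 and 9 give w5 = 1.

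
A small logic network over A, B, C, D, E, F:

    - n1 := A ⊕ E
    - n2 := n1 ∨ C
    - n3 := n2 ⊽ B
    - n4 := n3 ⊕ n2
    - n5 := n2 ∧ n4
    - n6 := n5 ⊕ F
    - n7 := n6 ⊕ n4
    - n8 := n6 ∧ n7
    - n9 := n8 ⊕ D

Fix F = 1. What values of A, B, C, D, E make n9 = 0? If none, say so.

n9 = n8 ⊕ D must be 0, so n8 and D are equal.
Check with F = 1 and A=1, B=0, C=1, D=0, E=1:
n1 = A ⊕ E = 1 ⊕ 1 = 0
n2 = n1 ∨ C = 0 ∨ 1 = 1
n3 = n2 ⊽ B = 1 ⊽ 0 = 0
n4 = n3 ⊕ n2 = 0 ⊕ 1 = 1
n5 = n2 ∧ n4 = 1 ∧ 1 = 1
n6 = n5 ⊕ F = 1 ⊕ 1 = 0
n7 = n6 ⊕ n4 = 0 ⊕ 1 = 1
n8 = n6 ∧ n7 = 0 ∧ 1 = 0
n9 = n8 ⊕ D = 0 ⊕ 0 = 0
So n9 = 0.

A=1 B=0 C=1 D=0 E=1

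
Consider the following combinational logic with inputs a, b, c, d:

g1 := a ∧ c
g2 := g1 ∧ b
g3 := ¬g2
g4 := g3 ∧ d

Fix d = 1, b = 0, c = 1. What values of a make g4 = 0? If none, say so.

With d = 1, b = 0, c = 1 fixed, none of the 2 settings of a give g4 = 0.
For example, with a=0:
g1 = a ∧ c = 0 ∧ 1 = 0
g2 = g1 ∧ b = 0 ∧ 0 = 0
g3 = ¬g2 = ¬0 = 1
g4 = g3 ∧ d = 1 ∧ 1 = 1
giving g4 = 1 ≠ 0.

no solution exists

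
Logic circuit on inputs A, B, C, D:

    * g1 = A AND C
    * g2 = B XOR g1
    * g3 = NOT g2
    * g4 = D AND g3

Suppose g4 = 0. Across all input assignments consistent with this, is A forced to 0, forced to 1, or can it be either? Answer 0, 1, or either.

Both values of A occur among assignments with g4 = 0:
  A=0: A=0, B=0, C=0, D=0
  A=1: A=1, B=0, C=0, D=0

either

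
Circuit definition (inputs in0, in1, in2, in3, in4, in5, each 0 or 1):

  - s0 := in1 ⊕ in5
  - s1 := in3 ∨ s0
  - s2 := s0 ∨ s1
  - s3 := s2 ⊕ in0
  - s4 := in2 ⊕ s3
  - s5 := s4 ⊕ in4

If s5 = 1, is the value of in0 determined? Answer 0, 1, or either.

Both values of in0 occur among assignments with s5 = 1:
  in0=0: in0=0, in1=0, in2=0, in3=0, in4=0, in5=1
  in0=1: in0=1, in1=0, in2=0, in3=0, in4=0, in5=0

either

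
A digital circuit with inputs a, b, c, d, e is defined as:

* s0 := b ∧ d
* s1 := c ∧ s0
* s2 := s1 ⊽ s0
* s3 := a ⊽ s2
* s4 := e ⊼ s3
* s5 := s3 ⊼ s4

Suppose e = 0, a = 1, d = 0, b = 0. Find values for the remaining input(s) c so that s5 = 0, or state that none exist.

With e = 0, a = 1, d = 0, b = 0 fixed, none of the 2 settings of c give s5 = 0.
For example, with c=0:
s0 = b ∧ d = 0 ∧ 0 = 0
s1 = c ∧ s0 = 0 ∧ 0 = 0
s2 = s1 ⊽ s0 = 0 ⊽ 0 = 1
s3 = a ⊽ s2 = 1 ⊽ 1 = 0
s4 = e ⊼ s3 = 0 ⊼ 0 = 1
s5 = s3 ⊼ s4 = 0 ⊼ 1 = 1
giving s5 = 1 ≠ 0.

no solution exists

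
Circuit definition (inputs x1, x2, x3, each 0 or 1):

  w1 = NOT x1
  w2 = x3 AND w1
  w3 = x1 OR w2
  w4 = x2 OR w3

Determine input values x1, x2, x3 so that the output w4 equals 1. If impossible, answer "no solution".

w4 = x2 OR w3 must be 1, so at least one of x2, w3 is 1.
Check with x1=1, x2=1, x3=0:
w1 = NOT x1 = NOT 1 = 0
w2 = x3 AND w1 = 0 AND 0 = 0
w3 = x1 OR w2 = 1 OR 0 = 1
w4 = x2 OR w3 = 1 OR 1 = 1
So w4 = 1 as required.

x1=1, x2=1, x3=0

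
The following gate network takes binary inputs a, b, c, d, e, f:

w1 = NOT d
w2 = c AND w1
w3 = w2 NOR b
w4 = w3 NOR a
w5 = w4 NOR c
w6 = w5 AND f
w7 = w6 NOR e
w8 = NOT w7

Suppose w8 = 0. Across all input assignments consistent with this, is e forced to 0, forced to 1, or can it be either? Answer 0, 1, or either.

w8 = NOT w7 must be 0, so w7 = 1.
w7 = w6 NOR e must be 1, so both w6 = 0 and e = 0.
w6 = w5 AND f must be 0, so at least one of w5, f is 0.
Every assignment with w8 = 0 has e = 0; there are 26 such assignment(s).

0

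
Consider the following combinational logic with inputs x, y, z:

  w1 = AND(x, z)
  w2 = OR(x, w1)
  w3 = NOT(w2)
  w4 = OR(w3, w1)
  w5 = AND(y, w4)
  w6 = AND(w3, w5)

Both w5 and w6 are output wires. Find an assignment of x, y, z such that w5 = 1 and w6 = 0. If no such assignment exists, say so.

Check with x=1 y=1 z=1:
w1 = AND(x, z) = AND(1, 1) = 1
w2 = OR(x, w1) = OR(1, 1) = 1
w3 = NOT(w2) = NOT 1 = 0
w4 = OR(w3, w1) = OR(0, 1) = 1
w5 = AND(y, w4) = AND(1, 1) = 1
w6 = AND(w3, w5) = AND(0, 1) = 0
So w5 = 1 and w6 = 0.

x=1 y=1 z=1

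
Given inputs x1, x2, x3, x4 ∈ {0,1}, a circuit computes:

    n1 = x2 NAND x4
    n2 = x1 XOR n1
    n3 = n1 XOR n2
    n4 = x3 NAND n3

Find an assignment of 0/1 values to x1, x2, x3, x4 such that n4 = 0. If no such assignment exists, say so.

Check with x1=1, x2=0, x3=1, x4=1:
n1 = x2 NAND x4 = 0 NAND 1 = 1
n2 = x1 XOR n1 = 1 XOR 1 = 0
n3 = n1 XOR n2 = 1 XOR 0 = 1
n4 = x3 NAND n3 = 1 NAND 1 = 0
So n4 = 0 as required.

x1=1, x2=0, x3=1, x4=1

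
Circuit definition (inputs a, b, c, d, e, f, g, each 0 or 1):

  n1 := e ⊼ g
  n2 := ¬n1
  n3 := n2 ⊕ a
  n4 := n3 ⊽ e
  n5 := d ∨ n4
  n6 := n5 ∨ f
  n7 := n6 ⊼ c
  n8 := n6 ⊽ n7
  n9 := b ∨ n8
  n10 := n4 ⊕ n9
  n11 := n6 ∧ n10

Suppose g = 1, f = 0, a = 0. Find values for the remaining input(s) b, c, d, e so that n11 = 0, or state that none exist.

n11 = n6 ∧ n10 must be 0, so at least one of n6, n10 is 0.
Check with g = 1, f = 0, a = 0 and b=1, c=1, d=1, e=0:
n1 = e ⊼ g = 0 ⊼ 1 = 1
n2 = ¬n1 = ¬1 = 0
n3 = n2 ⊕ a = 0 ⊕ 0 = 0
n4 = n3 ⊽ e = 0 ⊽ 0 = 1
n5 = d ∨ n4 = 1 ∨ 1 = 1
n6 = n5 ∨ f = 1 ∨ 0 = 1
n7 = n6 ⊼ c = 1 ⊼ 1 = 0
n8 = n6 ⊽ n7 = 1 ⊽ 0 = 0
n9 = b ∨ n8 = 1 ∨ 0 = 1
n10 = n4 ⊕ n9 = 1 ⊕ 1 = 0
n11 = n6 ∧ n10 = 1 ∧ 0 = 0
So n11 = 0.

b=1, c=1, d=1, e=0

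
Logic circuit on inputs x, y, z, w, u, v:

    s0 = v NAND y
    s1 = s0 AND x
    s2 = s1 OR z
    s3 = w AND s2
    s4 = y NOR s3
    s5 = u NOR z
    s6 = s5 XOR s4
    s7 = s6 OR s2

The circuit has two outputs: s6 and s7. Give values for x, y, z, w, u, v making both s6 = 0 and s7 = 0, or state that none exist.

Check with x=0, y=1, z=0, w=0, u=1, v=1:
s0 = v NAND y = 1 NAND 1 = 0
s1 = s0 AND x = 0 AND 0 = 0
s2 = s1 OR z = 0 OR 0 = 0
s3 = w AND s2 = 0 AND 0 = 0
s4 = y NOR s3 = 1 NOR 0 = 0
s5 = u NOR z = 1 NOR 0 = 0
s6 = s5 XOR s4 = 0 XOR 0 = 0
s7 = s6 OR s2 = 0 OR 0 = 0
So s6 = 0 and s7 = 0.

x=0, y=1, z=0, w=0, u=1, v=1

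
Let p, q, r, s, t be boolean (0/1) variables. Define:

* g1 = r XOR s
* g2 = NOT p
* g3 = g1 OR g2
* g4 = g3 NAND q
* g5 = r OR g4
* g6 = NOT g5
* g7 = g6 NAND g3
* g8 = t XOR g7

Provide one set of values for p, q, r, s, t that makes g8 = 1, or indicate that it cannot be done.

g8 = t XOR g7 must be 1, so t and g7 differ.
Check with p=1, q=1, r=1, s=0, t=0:
g1 = r XOR s = 1 XOR 0 = 1
g2 = NOT p = NOT 1 = 0
g3 = g1 OR g2 = 1 OR 0 = 1
g4 = g3 NAND q = 1 NAND 1 = 0
g5 = r OR g4 = 1 OR 0 = 1
g6 = NOT g5 = NOT 1 = 0
g7 = g6 NAND g3 = 0 NAND 1 = 1
g8 = t XOR g7 = 0 XOR 1 = 1
So g8 = 1 as required.

p=1, q=1, r=1, s=0, t=0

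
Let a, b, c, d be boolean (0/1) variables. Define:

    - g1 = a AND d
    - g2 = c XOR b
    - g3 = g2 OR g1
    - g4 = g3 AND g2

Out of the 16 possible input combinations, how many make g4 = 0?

g4 = g3 AND g2 must be 0, so at least one of g3, g2 is 0.
Enumerating the 16 input combinations, 8 give g4 = 0 and 8 give g4 = 1.

8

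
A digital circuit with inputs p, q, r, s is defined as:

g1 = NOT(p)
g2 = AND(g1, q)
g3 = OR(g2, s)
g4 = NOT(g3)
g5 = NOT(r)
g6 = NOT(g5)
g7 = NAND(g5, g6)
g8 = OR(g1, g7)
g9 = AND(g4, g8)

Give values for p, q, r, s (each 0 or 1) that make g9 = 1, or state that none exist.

Check with p=1, q=0, r=1, s=0:
g1 = NOT(p) = NOT 1 = 0
g2 = AND(g1, q) = AND(0, 0) = 0
g3 = OR(g2, s) = OR(0, 0) = 0
g4 = NOT(g3) = NOT 0 = 1
g5 = NOT(r) = NOT 1 = 0
g6 = NOT(g5) = NOT 0 = 1
g7 = NAND(g5, g6) = NAND(0, 1) = 1
g8 = OR(g1, g7) = OR(0, 1) = 1
g9 = AND(g4, g8) = AND(1, 1) = 1
So g9 = 1 as required.

p=1, q=0, r=1, s=0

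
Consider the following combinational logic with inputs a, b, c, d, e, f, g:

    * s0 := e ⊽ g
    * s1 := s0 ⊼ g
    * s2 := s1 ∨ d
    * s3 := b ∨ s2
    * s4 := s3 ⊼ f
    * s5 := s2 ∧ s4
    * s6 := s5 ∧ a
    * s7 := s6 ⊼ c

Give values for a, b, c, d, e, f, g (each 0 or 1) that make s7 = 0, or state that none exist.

s7 = s6 ⊼ c must be 0, so both s6 = 1 and c = 1.
s6 = s5 ∧ a must be 1, so both s5 = 1 and a = 1.
Check with a=1 b=1 c=1 d=0 e=1 f=0 g=0:
s0 = e ⊽ g = 1 ⊽ 0 = 0
s1 = s0 ⊼ g = 0 ⊼ 0 = 1
s2 = s1 ∨ d = 1 ∨ 0 = 1
s3 = b ∨ s2 = 1 ∨ 1 = 1
s4 = s3 ⊼ f = 1 ⊼ 0 = 1
s5 = s2 ∧ s4 = 1 ∧ 1 = 1
s6 = s5 ∧ a = 1 ∧ 1 = 1
s7 = s6 ⊼ c = 1 ⊼ 1 = 0
So s7 = 0 as required.

a=1 b=1 c=1 d=0 e=1 f=0 g=0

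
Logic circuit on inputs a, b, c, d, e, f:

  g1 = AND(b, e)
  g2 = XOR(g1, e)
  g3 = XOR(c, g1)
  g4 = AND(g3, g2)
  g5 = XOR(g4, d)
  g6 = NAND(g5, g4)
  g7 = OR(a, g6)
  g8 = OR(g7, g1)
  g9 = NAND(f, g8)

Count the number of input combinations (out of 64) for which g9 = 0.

g9 = NAND(f, g8) must be 0, so both f = 1 and g8 = 1.
Enumerating the 64 input combinations, 31 give g9 = 0 and 33 give g9 = 1.

31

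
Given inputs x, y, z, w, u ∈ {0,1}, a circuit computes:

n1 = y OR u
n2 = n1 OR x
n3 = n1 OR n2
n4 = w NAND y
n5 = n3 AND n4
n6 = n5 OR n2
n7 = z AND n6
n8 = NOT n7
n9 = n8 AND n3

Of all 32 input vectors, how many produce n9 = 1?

14

n9 = n8 AND n3 must be 1, so both n8 = 1 and n3 = 1.
n8 = NOT n7 must be 1, so n7 = 0.
n3 = n1 OR n2 must be 1, so at least one of n1, n2 is 1.
Enumerating the 32 input combinations, 14 give n9 = 1 and 18 give n9 = 0.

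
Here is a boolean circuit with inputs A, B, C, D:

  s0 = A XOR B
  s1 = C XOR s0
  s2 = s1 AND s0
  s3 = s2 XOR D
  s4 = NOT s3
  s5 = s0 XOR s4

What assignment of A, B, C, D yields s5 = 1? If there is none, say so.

A=0 B=1 C=0 D=0

s5 = s0 XOR s4 must be 1, so s0 and s4 differ.
Check with A=0 B=1 C=0 D=0:
s0 = A XOR B = 0 XOR 1 = 1
s1 = C XOR s0 = 0 XOR 1 = 1
s2 = s1 AND s0 = 1 AND 1 = 1
s3 = s2 XOR D = 1 XOR 0 = 1
s4 = NOT s3 = NOT 1 = 0
s5 = s0 XOR s4 = 1 XOR 0 = 1
So s5 = 1 as required.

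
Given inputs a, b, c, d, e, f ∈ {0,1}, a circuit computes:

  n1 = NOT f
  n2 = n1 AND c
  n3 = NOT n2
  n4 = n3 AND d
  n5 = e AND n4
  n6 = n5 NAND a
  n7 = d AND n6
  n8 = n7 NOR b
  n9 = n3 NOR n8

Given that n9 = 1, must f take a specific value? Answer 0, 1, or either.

0

n9 = n3 NOR n8 must be 1, so both n3 = 0 and n8 = 0.
n3 = NOT n2 must be 0, so n2 = 1.
n8 = n7 NOR b must be 0, so at least one of n7, b is 1.
Every assignment with n9 = 1 has f = 0; there are 12 such assignment(s).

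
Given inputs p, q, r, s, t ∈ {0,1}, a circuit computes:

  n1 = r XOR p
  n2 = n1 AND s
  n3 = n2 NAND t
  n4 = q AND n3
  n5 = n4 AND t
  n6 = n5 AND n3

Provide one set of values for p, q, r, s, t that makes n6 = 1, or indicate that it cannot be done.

n6 = n5 AND n3 must be 1, so both n5 = 1 and n3 = 1.
n5 = n4 AND t must be 1, so both n4 = 1 and t = 1.
Check with p=0, q=1, r=1, s=0, t=1:
n1 = r XOR p = 1 XOR 0 = 1
n2 = n1 AND s = 1 AND 0 = 0
n3 = n2 NAND t = 0 NAND 1 = 1
n4 = q AND n3 = 1 AND 1 = 1
n5 = n4 AND t = 1 AND 1 = 1
n6 = n5 AND n3 = 1 AND 1 = 1
So n6 = 1 as required.

p=0, q=1, r=1, s=0, t=1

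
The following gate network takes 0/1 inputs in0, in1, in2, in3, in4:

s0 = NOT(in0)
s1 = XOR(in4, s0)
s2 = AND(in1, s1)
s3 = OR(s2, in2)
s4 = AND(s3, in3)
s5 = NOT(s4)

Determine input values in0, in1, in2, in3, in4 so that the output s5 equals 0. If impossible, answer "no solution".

s5 = NOT(s4) must be 0, so s4 = 1.
Check with in0=0 in1=1 in2=1 in3=1 in4=1:
s0 = NOT(in0) = NOT 0 = 1
s1 = XOR(in4, s0) = XOR(1, 1) = 0
s2 = AND(in1, s1) = AND(1, 0) = 0
s3 = OR(s2, in2) = OR(0, 1) = 1
s4 = AND(s3, in3) = AND(1, 1) = 1
s5 = NOT(s4) = NOT 1 = 0
So s5 = 0 as required.

in0=0 in1=1 in2=1 in3=1 in4=1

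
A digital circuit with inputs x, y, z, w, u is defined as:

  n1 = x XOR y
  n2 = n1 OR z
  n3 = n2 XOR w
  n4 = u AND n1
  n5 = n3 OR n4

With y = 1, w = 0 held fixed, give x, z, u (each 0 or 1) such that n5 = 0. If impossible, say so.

x=1 z=0 u=0

n5 = n3 OR n4 must be 0, so both n3 = 0 and n4 = 0.
n3 = n2 XOR w must be 0, so n2 and w are equal.
Check with y = 1, w = 0 and x=1, z=0, u=0:
n1 = x XOR y = 1 XOR 1 = 0
n2 = n1 OR z = 0 OR 0 = 0
n3 = n2 XOR w = 0 XOR 0 = 0
n4 = u AND n1 = 0 AND 0 = 0
n5 = n3 OR n4 = 0 OR 0 = 0
So n5 = 0.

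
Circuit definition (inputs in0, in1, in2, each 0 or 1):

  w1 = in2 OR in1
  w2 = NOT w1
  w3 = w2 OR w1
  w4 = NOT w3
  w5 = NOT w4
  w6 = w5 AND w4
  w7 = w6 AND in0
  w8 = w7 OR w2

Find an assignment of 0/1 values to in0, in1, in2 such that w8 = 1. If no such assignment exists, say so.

Check with in0=1 in1=0 in2=0:
w1 = in2 OR in1 = 0 OR 0 = 0
w2 = NOT w1 = NOT 0 = 1
w3 = w2 OR w1 = 1 OR 0 = 1
w4 = NOT w3 = NOT 1 = 0
w5 = NOT w4 = NOT 0 = 1
w6 = w5 AND w4 = 1 AND 0 = 0
w7 = w6 AND in0 = 0 AND 1 = 0
w8 = w7 OR w2 = 0 OR 1 = 1
So w8 = 1 as required.

in0=1 in1=0 in2=0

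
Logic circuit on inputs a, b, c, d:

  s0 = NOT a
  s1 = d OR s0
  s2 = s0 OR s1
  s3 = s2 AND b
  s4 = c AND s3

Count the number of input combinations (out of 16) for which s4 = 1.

3

s4 = c AND s3 must be 1, so both c = 1 and s3 = 1.
s3 = s2 AND b must be 1, so both s2 = 1 and b = 1.
s2 = s0 OR s1 must be 1, so at least one of s0, s1 is 1.
Enumerating the 16 input combinations, 3 give s4 = 1 and 13 give s4 = 0.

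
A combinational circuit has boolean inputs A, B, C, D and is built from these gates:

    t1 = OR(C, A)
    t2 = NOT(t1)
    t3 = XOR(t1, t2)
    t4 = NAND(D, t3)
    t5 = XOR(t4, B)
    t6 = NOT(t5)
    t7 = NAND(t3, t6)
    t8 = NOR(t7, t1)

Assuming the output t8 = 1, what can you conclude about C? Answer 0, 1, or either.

t8 = NOR(t7, t1) must be 1, so both t7 = 0 and t1 = 0.
t7 = NAND(t3, t6) must be 0, so both t3 = 1 and t6 = 1.
Every assignment with t8 = 1 has C = 0; there are 2 such assignment(s).
  A=0, B=0, C=0, D=1
  A=0, B=1, C=0, D=0

0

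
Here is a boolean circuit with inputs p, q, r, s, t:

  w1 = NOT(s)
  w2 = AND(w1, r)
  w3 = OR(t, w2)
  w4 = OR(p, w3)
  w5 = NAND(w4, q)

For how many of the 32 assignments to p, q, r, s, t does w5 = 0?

13

w5 = NAND(w4, q) must be 0, so both w4 = 1 and q = 1.
w4 = OR(p, w3) must be 1, so at least one of p, w3 is 1.
Enumerating the 32 input combinations, 13 give w5 = 0 and 19 give w5 = 1.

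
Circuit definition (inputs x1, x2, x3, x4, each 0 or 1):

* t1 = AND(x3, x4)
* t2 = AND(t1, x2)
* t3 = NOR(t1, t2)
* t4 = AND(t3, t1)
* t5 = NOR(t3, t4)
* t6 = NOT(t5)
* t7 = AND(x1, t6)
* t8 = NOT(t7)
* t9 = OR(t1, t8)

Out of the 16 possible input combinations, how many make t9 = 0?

6

t9 = OR(t1, t8) must be 0, so both t1 = 0 and t8 = 0.
t1 = AND(x3, x4) must be 0, so at least one of x3, x4 is 0.
t8 = NOT(t7) must be 0, so t7 = 1.
Satisfying assignments:
  x1=1, x2=0, x3=0, x4=0
  x1=1, x2=0, x3=0, x4=1
  x1=1, x2=0, x3=1, x4=0
  x1=1, x2=1, x3=0, x4=0
  x1=1, x2=1, x3=0, x4=1
  x1=1, x2=1, x3=1, x4=0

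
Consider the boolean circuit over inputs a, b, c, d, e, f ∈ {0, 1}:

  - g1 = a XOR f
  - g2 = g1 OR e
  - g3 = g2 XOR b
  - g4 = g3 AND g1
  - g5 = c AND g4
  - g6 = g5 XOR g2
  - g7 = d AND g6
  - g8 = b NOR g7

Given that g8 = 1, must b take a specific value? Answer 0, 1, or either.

g8 = b NOR g7 must be 1, so both b = 0 and g7 = 0.
Every assignment with g8 = 1 has b = 0; there are 24 such assignment(s).

0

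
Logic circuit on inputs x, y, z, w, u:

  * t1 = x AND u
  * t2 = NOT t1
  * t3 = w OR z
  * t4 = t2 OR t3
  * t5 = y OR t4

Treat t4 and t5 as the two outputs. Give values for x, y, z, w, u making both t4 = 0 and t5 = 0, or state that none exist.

x=1, y=0, z=0, w=0, u=1

Check with x=1, y=0, z=0, w=0, u=1:
t1 = x AND u = 1 AND 1 = 1
t2 = NOT t1 = NOT 1 = 0
t3 = w OR z = 0 OR 0 = 0
t4 = t2 OR t3 = 0 OR 0 = 0
t5 = y OR t4 = 0 OR 0 = 0
So t4 = 0 and t5 = 0.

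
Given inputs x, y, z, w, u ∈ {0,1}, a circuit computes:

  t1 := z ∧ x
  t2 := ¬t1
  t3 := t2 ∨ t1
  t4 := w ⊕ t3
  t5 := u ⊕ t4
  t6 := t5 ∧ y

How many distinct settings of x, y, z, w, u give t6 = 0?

24

t6 = t5 ∧ y must be 0, so at least one of t5, y is 0.
Enumerating the 32 input combinations, 24 give t6 = 0 and 8 give t6 = 1.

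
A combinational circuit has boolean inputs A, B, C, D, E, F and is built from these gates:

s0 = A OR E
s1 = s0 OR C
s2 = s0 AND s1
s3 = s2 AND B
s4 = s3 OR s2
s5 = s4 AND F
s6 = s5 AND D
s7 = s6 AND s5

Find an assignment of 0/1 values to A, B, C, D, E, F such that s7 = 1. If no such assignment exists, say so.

A=1, B=0, C=1, D=1, E=1, F=1

s7 = s6 AND s5 must be 1, so both s6 = 1 and s5 = 1.
s6 = s5 AND D must be 1, so both s5 = 1 and D = 1.
s5 = s4 AND F must be 1, so both s4 = 1 and F = 1.
Check with A=1, B=0, C=1, D=1, E=1, F=1:
s0 = A OR E = 1 OR 1 = 1
s1 = s0 OR C = 1 OR 1 = 1
s2 = s0 AND s1 = 1 AND 1 = 1
s3 = s2 AND B = 1 AND 0 = 0
s4 = s3 OR s2 = 0 OR 1 = 1
s5 = s4 AND F = 1 AND 1 = 1
s6 = s5 AND D = 1 AND 1 = 1
s7 = s6 AND s5 = 1 AND 1 = 1
So s7 = 1 as required.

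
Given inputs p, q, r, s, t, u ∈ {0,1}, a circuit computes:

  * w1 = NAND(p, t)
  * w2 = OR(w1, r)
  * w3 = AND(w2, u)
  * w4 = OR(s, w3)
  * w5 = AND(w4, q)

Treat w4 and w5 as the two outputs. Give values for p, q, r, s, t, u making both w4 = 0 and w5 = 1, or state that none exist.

no solution exists

Across all 64 input combinations, none give both w4 = 0 and w5 = 1.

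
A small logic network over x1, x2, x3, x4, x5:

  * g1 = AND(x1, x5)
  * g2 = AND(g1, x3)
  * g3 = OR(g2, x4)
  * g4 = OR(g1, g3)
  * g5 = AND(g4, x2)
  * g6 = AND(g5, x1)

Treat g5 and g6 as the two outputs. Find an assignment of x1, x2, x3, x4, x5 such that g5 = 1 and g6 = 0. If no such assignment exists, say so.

x1=0, x2=1, x3=0, x4=1, x5=0

Check with x1=0, x2=1, x3=0, x4=1, x5=0:
g1 = AND(x1, x5) = AND(0, 0) = 0
g2 = AND(g1, x3) = AND(0, 0) = 0
g3 = OR(g2, x4) = OR(0, 1) = 1
g4 = OR(g1, g3) = OR(0, 1) = 1
g5 = AND(g4, x2) = AND(1, 1) = 1
g6 = AND(g5, x1) = AND(1, 0) = 0
So g5 = 1 and g6 = 0.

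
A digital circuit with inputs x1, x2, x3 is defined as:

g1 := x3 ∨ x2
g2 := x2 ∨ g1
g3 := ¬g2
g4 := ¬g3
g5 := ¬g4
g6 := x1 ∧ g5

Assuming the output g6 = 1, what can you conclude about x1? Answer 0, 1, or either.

1

g6 = x1 ∧ g5 must be 1, so both x1 = 1 and g5 = 1.
g5 = ¬g4 must be 1, so g4 = 0.
Every assignment with g6 = 1 has x1 = 1; there are 1 such assignment(s).
  x1=1, x2=0, x3=0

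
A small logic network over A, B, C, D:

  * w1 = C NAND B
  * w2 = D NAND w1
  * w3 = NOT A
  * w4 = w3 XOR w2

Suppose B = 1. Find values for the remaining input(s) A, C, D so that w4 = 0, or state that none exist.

A=0 C=1 D=1

Check with B = 1 and A=0, C=1, D=1:
w1 = C NAND B = 1 NAND 1 = 0
w2 = D NAND w1 = 1 NAND 0 = 1
w3 = NOT A = NOT 0 = 1
w4 = w3 XOR w2 = 1 XOR 1 = 0
So w4 = 0.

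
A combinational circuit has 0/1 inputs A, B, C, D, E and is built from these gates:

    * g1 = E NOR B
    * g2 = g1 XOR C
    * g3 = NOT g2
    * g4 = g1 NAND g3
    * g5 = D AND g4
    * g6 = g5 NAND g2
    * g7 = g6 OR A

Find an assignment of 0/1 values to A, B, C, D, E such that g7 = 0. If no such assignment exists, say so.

g7 = g6 OR A must be 0, so both g6 = 0 and A = 0.
g6 = g5 NAND g2 must be 0, so both g5 = 1 and g2 = 1.
g5 = D AND g4 must be 1, so both D = 1 and g4 = 1.
Check with A=0, B=0, C=1, D=1, E=1:
g1 = E NOR B = 1 NOR 0 = 0
g2 = g1 XOR C = 0 XOR 1 = 1
g3 = NOT g2 = NOT 1 = 0
g4 = g1 NAND g3 = 0 NAND 0 = 1
g5 = D AND g4 = 1 AND 1 = 1
g6 = g5 NAND g2 = 1 NAND 1 = 0
g7 = g6 OR A = 0 OR 0 = 0
So g7 = 0 as required.

A=0, B=0, C=1, D=1, E=1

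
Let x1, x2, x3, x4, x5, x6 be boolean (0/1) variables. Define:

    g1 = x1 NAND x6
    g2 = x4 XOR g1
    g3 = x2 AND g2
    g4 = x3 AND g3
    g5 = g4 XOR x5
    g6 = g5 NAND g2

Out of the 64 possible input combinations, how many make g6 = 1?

48

g6 = g5 NAND g2 must be 1, so at least one of g5, g2 is 0.
Enumerating the 64 input combinations, 48 give g6 = 1 and 16 give g6 = 0.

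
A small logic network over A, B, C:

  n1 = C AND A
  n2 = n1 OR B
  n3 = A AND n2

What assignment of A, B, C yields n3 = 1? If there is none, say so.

n3 = A AND n2 must be 1, so both A = 1 and n2 = 1.
Check with A=1 B=0 C=1:
n1 = C AND A = 1 AND 1 = 1
n2 = n1 OR B = 1 OR 0 = 1
n3 = A AND n2 = 1 AND 1 = 1
So n3 = 1 as required.

A=1 B=0 C=1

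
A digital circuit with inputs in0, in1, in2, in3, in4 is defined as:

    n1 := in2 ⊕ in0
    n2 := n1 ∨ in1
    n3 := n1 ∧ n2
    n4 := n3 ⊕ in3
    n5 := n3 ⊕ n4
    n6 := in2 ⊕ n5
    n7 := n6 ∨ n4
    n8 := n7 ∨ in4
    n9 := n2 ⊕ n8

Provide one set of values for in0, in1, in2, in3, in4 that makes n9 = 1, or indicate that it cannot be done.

n9 = n2 ⊕ n8 must be 1, so n2 and n8 differ.
Check with in0=0 in1=1 in2=0 in3=0 in4=0:
n1 = in2 ⊕ in0 = 0 ⊕ 0 = 0
n2 = n1 ∨ in1 = 0 ∨ 1 = 1
n3 = n1 ∧ n2 = 0 ∧ 1 = 0
n4 = n3 ⊕ in3 = 0 ⊕ 0 = 0
n5 = n3 ⊕ n4 = 0 ⊕ 0 = 0
n6 = in2 ⊕ n5 = 0 ⊕ 0 = 0
n7 = n6 ∨ n4 = 0 ∨ 0 = 0
n8 = n7 ∨ in4 = 0 ∨ 0 = 0
n9 = n2 ⊕ n8 = 1 ⊕ 0 = 1
So n9 = 1 as required.

in0=0 in1=1 in2=0 in3=0 in4=0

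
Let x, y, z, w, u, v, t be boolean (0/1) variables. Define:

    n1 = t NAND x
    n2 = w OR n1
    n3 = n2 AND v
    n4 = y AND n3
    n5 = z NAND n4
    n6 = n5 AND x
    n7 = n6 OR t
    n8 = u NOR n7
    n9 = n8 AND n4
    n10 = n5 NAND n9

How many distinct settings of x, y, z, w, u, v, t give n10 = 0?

2

n10 = n5 NAND n9 must be 0, so both n5 = 1 and n9 = 1.
n5 = z NAND n4 must be 1, so at least one of z, n4 is 0.
n9 = n8 AND n4 must be 1, so both n8 = 1 and n4 = 1.
Satisfying assignments:
  x=0, y=1, z=0, w=0, u=0, v=1, t=0
  x=0, y=1, z=0, w=1, u=0, v=1, t=0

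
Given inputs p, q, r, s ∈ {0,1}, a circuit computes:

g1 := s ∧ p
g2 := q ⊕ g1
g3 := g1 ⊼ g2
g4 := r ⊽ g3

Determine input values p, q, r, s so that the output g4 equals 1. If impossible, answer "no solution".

g4 = r ⊽ g3 must be 1, so both r = 0 and g3 = 0.
g3 = g1 ⊼ g2 must be 0, so both g1 = 1 and g2 = 1.
g1 = s ∧ p must be 1, so both s = 1 and p = 1.
Check with p=1 q=0 r=0 s=1:
g1 = s ∧ p = 1 ∧ 1 = 1
g2 = q ⊕ g1 = 0 ⊕ 1 = 1
g3 = g1 ⊼ g2 = 1 ⊼ 1 = 0
g4 = r ⊽ g3 = 0 ⊽ 0 = 1
So g4 = 1 as required.

p=1 q=0 r=0 s=1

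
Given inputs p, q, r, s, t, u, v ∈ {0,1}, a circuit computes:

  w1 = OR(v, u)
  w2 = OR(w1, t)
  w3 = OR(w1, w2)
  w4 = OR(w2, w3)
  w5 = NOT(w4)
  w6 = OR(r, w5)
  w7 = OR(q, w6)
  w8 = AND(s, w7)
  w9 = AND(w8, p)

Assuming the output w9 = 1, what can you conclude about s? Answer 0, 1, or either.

1

w9 = AND(w8, p) must be 1, so both w8 = 1 and p = 1.
w8 = AND(s, w7) must be 1, so both s = 1 and w7 = 1.
w7 = OR(q, w6) must be 1, so at least one of q, w6 is 1.
Every assignment with w9 = 1 has s = 1; there are 25 such assignment(s).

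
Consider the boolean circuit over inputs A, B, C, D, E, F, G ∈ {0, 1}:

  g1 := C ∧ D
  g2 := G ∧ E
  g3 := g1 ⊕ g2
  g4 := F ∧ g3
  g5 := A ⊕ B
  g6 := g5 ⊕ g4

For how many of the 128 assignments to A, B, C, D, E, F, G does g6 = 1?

64

g6 = g5 ⊕ g4 must be 1, so g5 and g4 differ.
Enumerating the 128 input combinations, 64 give g6 = 1 and 64 give g6 = 0.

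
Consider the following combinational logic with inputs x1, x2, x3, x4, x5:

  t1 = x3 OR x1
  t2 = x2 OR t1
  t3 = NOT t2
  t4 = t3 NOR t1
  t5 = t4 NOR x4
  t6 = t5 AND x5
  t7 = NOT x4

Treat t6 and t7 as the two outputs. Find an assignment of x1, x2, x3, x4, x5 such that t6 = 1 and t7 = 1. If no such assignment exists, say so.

Check with x1=1 x2=1 x3=1 x4=0 x5=1:
t1 = x3 OR x1 = 1 OR 1 = 1
t2 = x2 OR t1 = 1 OR 1 = 1
t3 = NOT t2 = NOT 1 = 0
t4 = t3 NOR t1 = 0 NOR 1 = 0
t5 = t4 NOR x4 = 0 NOR 0 = 1
t6 = t5 AND x5 = 1 AND 1 = 1
t7 = NOT x4 = NOT 0 = 1
So t6 = 1 and t7 = 1.

x1=1 x2=1 x3=1 x4=0 x5=1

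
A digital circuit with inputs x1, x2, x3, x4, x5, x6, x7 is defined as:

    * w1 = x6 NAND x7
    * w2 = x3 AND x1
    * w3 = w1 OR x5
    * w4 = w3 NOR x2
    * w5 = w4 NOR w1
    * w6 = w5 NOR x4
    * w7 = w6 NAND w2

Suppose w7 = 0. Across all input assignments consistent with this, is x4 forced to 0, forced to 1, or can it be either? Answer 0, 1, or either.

w7 = w6 NAND w2 must be 0, so both w6 = 1 and w2 = 1.
w6 = w5 NOR x4 must be 1, so both w5 = 0 and x4 = 0.
w2 = x3 AND x1 must be 1, so both x3 = 1 and x1 = 1.
Every assignment with w7 = 0 has x4 = 0; there are 13 such assignment(s).

0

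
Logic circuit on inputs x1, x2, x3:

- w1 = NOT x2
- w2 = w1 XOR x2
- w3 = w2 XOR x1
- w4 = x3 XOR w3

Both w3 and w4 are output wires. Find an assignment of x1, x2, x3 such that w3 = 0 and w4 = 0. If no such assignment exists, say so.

Check with x1=1 x2=1 x3=0:
w1 = NOT x2 = NOT 1 = 0
w2 = w1 XOR x2 = 0 XOR 1 = 1
w3 = w2 XOR x1 = 1 XOR 1 = 0
w4 = x3 XOR w3 = 0 XOR 0 = 0
So w3 = 0 and w4 = 0.

x1=1 x2=1 x3=0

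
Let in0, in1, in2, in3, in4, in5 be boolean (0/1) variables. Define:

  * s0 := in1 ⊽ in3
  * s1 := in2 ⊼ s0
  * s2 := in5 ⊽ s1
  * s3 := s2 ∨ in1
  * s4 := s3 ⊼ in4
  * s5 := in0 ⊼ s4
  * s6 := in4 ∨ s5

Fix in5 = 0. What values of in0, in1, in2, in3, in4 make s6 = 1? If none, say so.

in0=0, in1=1, in2=1, in3=0, in4=1

Check with in5 = 0 and in0=0, in1=1, in2=1, in3=0, in4=1:
s0 = in1 ⊽ in3 = 1 ⊽ 0 = 0
s1 = in2 ⊼ s0 = 1 ⊼ 0 = 1
s2 = in5 ⊽ s1 = 0 ⊽ 1 = 0
s3 = s2 ∨ in1 = 0 ∨ 1 = 1
s4 = s3 ⊼ in4 = 1 ⊼ 1 = 0
s5 = in0 ⊼ s4 = 0 ⊼ 0 = 1
s6 = in4 ∨ s5 = 1 ∨ 1 = 1
So s6 = 1.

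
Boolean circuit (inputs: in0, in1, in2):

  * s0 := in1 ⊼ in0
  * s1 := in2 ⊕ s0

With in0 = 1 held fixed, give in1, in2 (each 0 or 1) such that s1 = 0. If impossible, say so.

in1=1, in2=0

Check with in0 = 1 and in1=1, in2=0:
s0 = in1 ⊼ in0 = 1 ⊼ 1 = 0
s1 = in2 ⊕ s0 = 0 ⊕ 0 = 0
So s1 = 0.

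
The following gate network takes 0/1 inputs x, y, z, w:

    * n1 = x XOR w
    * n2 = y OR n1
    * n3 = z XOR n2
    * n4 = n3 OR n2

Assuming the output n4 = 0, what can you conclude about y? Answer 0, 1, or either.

0

n4 = n3 OR n2 must be 0, so both n3 = 0 and n2 = 0.
Every assignment with n4 = 0 has y = 0; there are 2 such assignment(s).
  x=0, y=0, z=0, w=0
  x=1, y=0, z=0, w=1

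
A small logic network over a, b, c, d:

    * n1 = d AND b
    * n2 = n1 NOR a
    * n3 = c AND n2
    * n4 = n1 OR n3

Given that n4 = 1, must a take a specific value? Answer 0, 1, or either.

either

Both values of a occur among assignments with n4 = 1:
  a=0: a=0, b=0, c=1, d=0
  a=1: a=1, b=1, c=0, d=1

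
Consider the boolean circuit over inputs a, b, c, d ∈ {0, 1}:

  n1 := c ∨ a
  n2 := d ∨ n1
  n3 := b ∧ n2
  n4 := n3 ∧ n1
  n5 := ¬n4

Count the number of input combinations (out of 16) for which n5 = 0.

6

n5 = ¬n4 must be 0, so n4 = 1.
n4 = n3 ∧ n1 must be 1, so both n3 = 1 and n1 = 1.
n3 = b ∧ n2 must be 1, so both b = 1 and n2 = 1.
Satisfying assignments:
  a=0, b=1, c=1, d=0
  a=0, b=1, c=1, d=1
  a=1, b=1, c=0, d=0
  a=1, b=1, c=0, d=1
  a=1, b=1, c=1, d=0
  a=1, b=1, c=1, d=1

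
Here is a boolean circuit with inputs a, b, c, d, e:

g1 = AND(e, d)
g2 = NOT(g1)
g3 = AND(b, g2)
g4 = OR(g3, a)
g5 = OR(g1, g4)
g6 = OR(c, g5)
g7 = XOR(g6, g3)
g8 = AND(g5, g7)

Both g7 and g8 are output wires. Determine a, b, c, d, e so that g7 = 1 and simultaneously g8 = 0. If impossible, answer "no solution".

Check with a=0 b=0 c=1 d=1 e=0:
g1 = AND(e, d) = AND(0, 1) = 0
g2 = NOT(g1) = NOT 0 = 1
g3 = AND(b, g2) = AND(0, 1) = 0
g4 = OR(g3, a) = OR(0, 0) = 0
g5 = OR(g1, g4) = OR(0, 0) = 0
g6 = OR(c, g5) = OR(1, 0) = 1
g7 = XOR(g6, g3) = XOR(1, 0) = 1
g8 = AND(g5, g7) = AND(0, 1) = 0
So g7 = 1 and g8 = 0.

a=0 b=0 c=1 d=1 e=0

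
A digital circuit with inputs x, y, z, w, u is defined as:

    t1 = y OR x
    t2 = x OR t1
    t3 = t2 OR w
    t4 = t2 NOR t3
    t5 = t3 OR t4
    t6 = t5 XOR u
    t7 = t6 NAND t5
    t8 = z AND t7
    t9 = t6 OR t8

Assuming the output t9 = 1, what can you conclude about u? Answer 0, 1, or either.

Both values of u occur among assignments with t9 = 1:
  u=0: x=0, y=0, z=0, w=0, u=0
  u=1: x=0, y=0, z=1, w=0, u=1

either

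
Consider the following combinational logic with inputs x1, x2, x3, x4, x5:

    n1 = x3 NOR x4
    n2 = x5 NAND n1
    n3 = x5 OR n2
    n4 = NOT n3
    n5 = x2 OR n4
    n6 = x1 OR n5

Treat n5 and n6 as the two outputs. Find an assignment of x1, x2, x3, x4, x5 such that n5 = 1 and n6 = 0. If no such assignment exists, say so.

Across all 32 input combinations, none give both n5 = 1 and n6 = 0.

no solution exists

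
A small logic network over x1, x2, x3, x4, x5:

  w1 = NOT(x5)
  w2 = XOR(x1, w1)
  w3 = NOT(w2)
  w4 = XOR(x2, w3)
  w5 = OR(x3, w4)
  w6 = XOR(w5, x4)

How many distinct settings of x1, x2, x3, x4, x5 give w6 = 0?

w6 = XOR(w5, x4) must be 0, so w5 and x4 are equal.
Enumerating the 32 input combinations, 16 give w6 = 0 and 16 give w6 = 1.

16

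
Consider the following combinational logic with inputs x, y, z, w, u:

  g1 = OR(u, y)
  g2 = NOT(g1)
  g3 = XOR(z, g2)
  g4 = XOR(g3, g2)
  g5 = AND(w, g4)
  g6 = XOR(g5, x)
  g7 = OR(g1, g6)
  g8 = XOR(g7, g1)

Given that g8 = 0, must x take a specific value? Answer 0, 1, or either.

either

Both values of x occur among assignments with g8 = 0:
  x=0: x=0, y=0, z=0, w=0, u=0
  x=1: x=1, y=0, z=0, w=0, u=1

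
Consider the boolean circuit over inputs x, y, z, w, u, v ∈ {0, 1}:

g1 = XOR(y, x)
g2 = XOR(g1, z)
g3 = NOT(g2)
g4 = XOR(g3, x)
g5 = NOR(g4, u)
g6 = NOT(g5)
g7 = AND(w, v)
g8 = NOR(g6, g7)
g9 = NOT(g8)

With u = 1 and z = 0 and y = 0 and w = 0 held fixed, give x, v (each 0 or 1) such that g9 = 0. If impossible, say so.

no solution exists

With u = 1 and z = 0 and y = 0 and w = 0 fixed, none of the 4 settings of x, v give g9 = 0.
For example, with x=1, v=0:
g1 = XOR(y, x) = XOR(0, 1) = 1
g2 = XOR(g1, z) = XOR(1, 0) = 1
g3 = NOT(g2) = NOT 1 = 0
g4 = XOR(g3, x) = XOR(0, 1) = 1
g5 = NOR(g4, u) = NOR(1, 1) = 0
g6 = NOT(g5) = NOT 0 = 1
g7 = AND(w, v) = AND(0, 0) = 0
g8 = NOR(g6, g7) = NOR(1, 0) = 0
g9 = NOT(g8) = NOT 0 = 1
giving g9 = 1 ≠ 0.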